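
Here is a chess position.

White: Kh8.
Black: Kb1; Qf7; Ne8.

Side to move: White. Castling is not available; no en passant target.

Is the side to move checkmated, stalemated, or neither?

stalemate

White to move; white king on h8.
In check: no.
King squares — g7: attacked by Qf7; h7: attacked by Qf7; g8: attacked by Qf7.
Legal moves for White: none.
Not in check and no legal moves → stalemate.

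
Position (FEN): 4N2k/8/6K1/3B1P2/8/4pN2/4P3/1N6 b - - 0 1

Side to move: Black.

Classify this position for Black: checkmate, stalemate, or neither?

stalemate

Black to move; black king on h8.
In check: no.
King squares — g7: attacked by Kg6; h7: attacked by Kg6; g8: attacked by Bd5.
Legal moves for Black: none.
Not in check and no legal moves → stalemate.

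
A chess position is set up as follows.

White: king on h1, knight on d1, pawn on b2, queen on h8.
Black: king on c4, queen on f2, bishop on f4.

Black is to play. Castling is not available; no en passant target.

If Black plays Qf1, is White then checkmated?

After Qf1: white king on h1; in check: yes, from the black queen on f1.
King squares — g1: attacked by Qf1; g2: attacked by Qf1; h2: attacked by Bf4.
White has no legal moves → checkmate.

yes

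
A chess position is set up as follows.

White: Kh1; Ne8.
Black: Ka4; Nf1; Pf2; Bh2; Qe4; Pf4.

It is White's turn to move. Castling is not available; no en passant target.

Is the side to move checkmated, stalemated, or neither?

White to move; white king on h1.
In check: yes, from the black queen on e4.
King squares — g1: attacked by Pf2; g2: attacked by Qe4; h2: attacked by Nf1.
Legal moves for White: none.
In check with no legal moves → checkmate.

checkmate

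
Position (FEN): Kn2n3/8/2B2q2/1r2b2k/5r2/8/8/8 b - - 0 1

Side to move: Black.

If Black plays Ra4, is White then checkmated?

yes

After Ra4: white king on a8; in check: yes, from the black rook on a4.
King squares — a7: attacked by Ra4; b7: attacked by Rb5; b8: attacked by Rb5.
White has no legal moves → checkmate.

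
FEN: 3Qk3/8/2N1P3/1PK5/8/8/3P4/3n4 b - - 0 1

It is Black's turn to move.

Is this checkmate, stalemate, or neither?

checkmate

Black to move; black king on e8.
In check: yes, from the white queen on d8.
King squares — d7: attacked by Pe6; e7: attacked by Nc6; f7: attacked by Pe6; d8: attacked by Nc6; f8: attacked by Qd8.
Legal moves for Black: none.
In check with no legal moves → checkmate.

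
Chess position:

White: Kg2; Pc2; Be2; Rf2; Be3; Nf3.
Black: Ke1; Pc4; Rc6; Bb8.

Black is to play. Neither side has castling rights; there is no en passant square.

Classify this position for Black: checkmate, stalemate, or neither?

Black to move; black king on e1.
In check: yes, from the white knight on f3.
King squares — d1: attacked by Be2; f1: attacked by Be2; d2: attacked by Be3; e2: attacked by Rf2; f2: attacked by Kg2.
Legal moves for Black: none.
In check with no legal moves → checkmate.

checkmate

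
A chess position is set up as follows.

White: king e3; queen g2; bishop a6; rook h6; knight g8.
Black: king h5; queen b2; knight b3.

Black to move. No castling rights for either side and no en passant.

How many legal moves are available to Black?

Black to move; king on h5.
In check: yes, from the white rook on h6.
Legal moves: none.
Count: 0.

0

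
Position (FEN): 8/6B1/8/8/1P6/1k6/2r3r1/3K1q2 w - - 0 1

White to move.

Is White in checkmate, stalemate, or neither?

White to move; white king on d1.
In check: yes, from the black queen on f1.
King squares — c1: attacked by Qf1; e1: attacked by Qf1; c2: attacked by Rg2; d2: attacked by Rc2; e2: attacked by Qf1.
Legal moves for White: none.
In check with no legal moves → checkmate.

checkmate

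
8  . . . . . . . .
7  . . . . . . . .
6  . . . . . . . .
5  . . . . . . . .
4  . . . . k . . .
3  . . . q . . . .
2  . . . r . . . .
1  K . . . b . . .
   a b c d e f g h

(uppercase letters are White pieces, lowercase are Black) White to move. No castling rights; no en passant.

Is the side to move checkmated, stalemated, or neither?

White to move; white king on a1.
In check: no.
King squares — b1: attacked by Qd3; a2: attacked by Rd2; b2: attacked by Rd2.
Legal moves for White: none.
Not in check and no legal moves → stalemate.

stalemate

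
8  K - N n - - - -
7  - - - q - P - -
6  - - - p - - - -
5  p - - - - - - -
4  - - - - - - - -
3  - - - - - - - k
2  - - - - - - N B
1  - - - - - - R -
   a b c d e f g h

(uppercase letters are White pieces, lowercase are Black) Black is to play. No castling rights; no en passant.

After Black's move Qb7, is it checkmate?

After Qb7: white king on a8; in check: yes, from the black queen on b7.
King squares — a7: attacked by Qb7; b7: attacked by Nd8; b8: attacked by Qb7.
White has no legal moves → checkmate.

yes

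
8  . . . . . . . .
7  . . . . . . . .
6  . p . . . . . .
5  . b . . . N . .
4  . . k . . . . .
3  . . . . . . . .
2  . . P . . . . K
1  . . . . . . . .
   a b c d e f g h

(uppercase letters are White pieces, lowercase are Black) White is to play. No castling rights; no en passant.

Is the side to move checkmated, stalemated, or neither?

neither

White to move; white king on h2.
In check: no.
Legal moves for White: Ng7, Ne7, Nh6, Nd6+, Nh4, Nd4, Ng3, Ne3+, Kh3, Kg3, Kg2, Kh1, Kg1, c3.
White has 14 legal moves and is not in check → neither.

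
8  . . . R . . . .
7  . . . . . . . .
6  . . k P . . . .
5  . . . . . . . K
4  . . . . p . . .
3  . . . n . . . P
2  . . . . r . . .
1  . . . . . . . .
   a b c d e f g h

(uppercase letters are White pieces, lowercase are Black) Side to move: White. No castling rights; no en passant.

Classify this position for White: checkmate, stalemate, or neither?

neither

White to move; white king on h5.
In check: no.
Legal moves for White: Rh8, Rg8, Rf8, Re8, Rc8+, Rb8, Ra8, Rd7, Kh6, Kg6, Kg5, Kh4, Kg4, d7, h4.
White has 15 legal moves and is not in check → neither.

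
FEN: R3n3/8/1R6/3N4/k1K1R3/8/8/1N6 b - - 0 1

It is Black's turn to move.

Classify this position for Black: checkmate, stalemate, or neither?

checkmate

Black to move; black king on a4.
In check: yes, from the white rook on a8.
King squares — a3: attacked by Nb1; b3: attacked by Kc4; b4: attacked by Kc4; a5: attacked by Ra8; b5: attacked by Kc4.
Legal moves for Black: none.
In check with no legal moves → checkmate.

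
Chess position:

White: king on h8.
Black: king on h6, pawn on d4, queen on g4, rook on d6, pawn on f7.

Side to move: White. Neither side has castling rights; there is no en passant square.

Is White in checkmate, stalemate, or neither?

stalemate

White to move; white king on h8.
In check: no.
King squares — g7: attacked by Qg4; h7: attacked by Kh6; g8: attacked by Qg4.
Legal moves for White: none.
Not in check and no legal moves → stalemate.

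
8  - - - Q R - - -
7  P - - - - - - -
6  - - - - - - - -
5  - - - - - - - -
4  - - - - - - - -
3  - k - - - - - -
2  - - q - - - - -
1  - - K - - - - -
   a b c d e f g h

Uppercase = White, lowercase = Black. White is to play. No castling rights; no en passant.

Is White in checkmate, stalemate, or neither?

checkmate

White to move; white king on c1.
In check: yes, from the black queen on c2.
King squares — b1: attacked by Qc2; d1: attacked by Qc2; b2: attacked by Qc2; c2: attacked by Kb3; d2: attacked by Qc2.
Legal moves for White: none.
In check with no legal moves → checkmate.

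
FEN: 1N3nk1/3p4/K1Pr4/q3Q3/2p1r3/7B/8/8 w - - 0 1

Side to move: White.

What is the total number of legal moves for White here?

White to move; king on a6.
In check: yes, from the black queen on a5.
Legal moves: Kb7, Kxa5, Qxa5.
Count: 3.

3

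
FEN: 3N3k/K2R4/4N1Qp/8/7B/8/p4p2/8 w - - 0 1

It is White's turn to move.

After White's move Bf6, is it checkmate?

After Bf6: black king on h8; in check: yes, from the white bishop on f6.
King squares — g7: attacked by Ne6; h7: attacked by Qg6; g8: attacked by Qg6.
Black has no legal moves → checkmate.

yes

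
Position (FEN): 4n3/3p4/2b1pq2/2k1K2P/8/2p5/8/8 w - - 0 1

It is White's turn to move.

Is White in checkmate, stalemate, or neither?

checkmate

White to move; white king on e5.
In check: yes, from the black queen on f6.
King squares — d4: attacked by Kc5; e4: attacked by Bc6; f4: attacked by Qf6; d5: attacked by Kc5; f5: attacked by Pe6; d6: attacked by Kc5; e6: attacked by Qf6; f6: attacked by Ne8.
Legal moves for White: none.
In check with no legal moves → checkmate.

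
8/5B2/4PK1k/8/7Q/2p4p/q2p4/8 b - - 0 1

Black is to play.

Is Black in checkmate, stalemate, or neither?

Black to move; black king on h6.
In check: yes, from the white queen on h4.
King squares — g5: attacked by Qh4; h5: attacked by Qh4; g6: attacked by Kf6; g7: attacked by Kf6; h7: attacked by Qh4.
Legal moves for Black: none.
In check with no legal moves → checkmate.

checkmate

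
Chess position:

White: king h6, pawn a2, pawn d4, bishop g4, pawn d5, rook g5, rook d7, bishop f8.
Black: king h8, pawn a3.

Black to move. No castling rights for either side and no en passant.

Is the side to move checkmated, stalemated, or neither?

stalemate

Black to move; black king on h8.
In check: no.
King squares — g7: attacked by Rg5; h7: attacked by Kh6; g8: attacked by Rg5.
Legal moves for Black: none.
Not in check and no legal moves → stalemate.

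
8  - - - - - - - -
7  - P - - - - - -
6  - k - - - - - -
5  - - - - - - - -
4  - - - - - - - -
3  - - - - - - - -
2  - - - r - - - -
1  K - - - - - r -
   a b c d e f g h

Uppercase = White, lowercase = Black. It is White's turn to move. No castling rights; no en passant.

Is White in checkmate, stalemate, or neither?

checkmate

White to move; white king on a1.
In check: yes, from the black rook on g1.
King squares — b1: attacked by Rg1; a2: attacked by Rd2; b2: attacked by Rd2.
Legal moves for White: none.
In check with no legal moves → checkmate.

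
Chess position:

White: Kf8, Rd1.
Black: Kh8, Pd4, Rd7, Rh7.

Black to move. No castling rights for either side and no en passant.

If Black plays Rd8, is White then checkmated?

yes

After Rd8: white king on f8; in check: yes, from the black rook on d8.
King squares — e7: attacked by Rh7; f7: attacked by Rh7; g7: attacked by Rh7; e8: attacked by Rd8; g8: attacked by Rd8.
White has no legal moves → checkmate.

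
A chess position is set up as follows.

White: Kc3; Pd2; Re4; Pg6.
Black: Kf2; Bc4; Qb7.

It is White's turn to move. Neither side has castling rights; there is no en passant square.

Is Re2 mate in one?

After Re2: black king on f2; in check: yes, from the white rook on e2.
Black has 6 legal replies: Kg3, Kf3, Kxe2, Kg1, Kf1, Bxe2.
In check but a legal move exists → not checkmate.

no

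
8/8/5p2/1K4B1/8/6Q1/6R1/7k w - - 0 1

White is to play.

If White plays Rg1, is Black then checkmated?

After Rg1: black king on h1; in check: yes, from the white rook on g1.
King squares — g1: attacked by Qg3; g2: attacked by Rg1; h2: attacked by Qg3.
Black has no legal moves → checkmate.

yes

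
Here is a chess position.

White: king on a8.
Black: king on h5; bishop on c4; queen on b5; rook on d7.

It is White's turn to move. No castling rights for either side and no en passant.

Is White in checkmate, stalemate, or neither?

White to move; white king on a8.
In check: no.
King squares — a7: attacked by Rd7; b7: attacked by Qb5; b8: attacked by Qb5.
Legal moves for White: none.
Not in check and no legal moves → stalemate.

stalemate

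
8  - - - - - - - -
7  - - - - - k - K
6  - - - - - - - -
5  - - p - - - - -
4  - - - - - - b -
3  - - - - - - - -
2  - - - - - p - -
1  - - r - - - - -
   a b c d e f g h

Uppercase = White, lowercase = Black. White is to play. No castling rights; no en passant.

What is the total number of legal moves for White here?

White to move; king on h7.
In check: no.
Legal moves: Kh8, Kh6.
Count: 2.

2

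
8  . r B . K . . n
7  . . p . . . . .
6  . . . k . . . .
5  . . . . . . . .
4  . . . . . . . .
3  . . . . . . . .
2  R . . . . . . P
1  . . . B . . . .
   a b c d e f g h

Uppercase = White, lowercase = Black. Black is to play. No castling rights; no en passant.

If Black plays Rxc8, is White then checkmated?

After Rxc8: white king on e8; in check: yes, from the black rook on c8.
King squares — d7: attacked by Kd6; e7: attacked by Kd6; f7: attacked by Nh8; d8: attacked by Rc8; f8: attacked by Rc8.
White has no legal moves → checkmate.

yes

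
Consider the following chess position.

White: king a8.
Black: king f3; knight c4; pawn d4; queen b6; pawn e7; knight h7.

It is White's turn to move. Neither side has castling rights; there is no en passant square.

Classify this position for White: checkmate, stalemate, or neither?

White to move; white king on a8.
In check: no.
King squares — a7: attacked by Qb6; b7: attacked by Qb6; b8: attacked by Qb6.
Legal moves for White: none.
Not in check and no legal moves → stalemate.

stalemate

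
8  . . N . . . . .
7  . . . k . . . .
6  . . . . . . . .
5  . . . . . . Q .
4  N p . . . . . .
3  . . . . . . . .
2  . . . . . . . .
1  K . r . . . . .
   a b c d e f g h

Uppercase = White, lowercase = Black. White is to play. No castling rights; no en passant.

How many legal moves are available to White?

White to move; king on a1.
In check: yes, from the black rook on c1.
Legal moves: Kb2, Ka2, Qxc1.
Count: 3.

3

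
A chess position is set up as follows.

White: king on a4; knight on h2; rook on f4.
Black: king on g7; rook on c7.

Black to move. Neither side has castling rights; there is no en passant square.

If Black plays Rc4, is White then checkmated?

no

After Rc4: white king on a4; in check: yes, from the black rook on c4.
White has 5 legal replies: Kb5, Ka5, Kb3, Ka3, Rxc4.
In check but a legal move exists → not checkmate.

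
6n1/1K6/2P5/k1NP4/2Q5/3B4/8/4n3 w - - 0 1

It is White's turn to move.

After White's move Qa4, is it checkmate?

yes

After Qa4: black king on a5; in check: yes, from the white queen on a4.
King squares — a4: attacked by Nc5; b4: attacked by Qa4; b5: attacked by Bd3; a6: attacked by Bd3; b6: attacked by Kb7.
Black has no legal moves → checkmate.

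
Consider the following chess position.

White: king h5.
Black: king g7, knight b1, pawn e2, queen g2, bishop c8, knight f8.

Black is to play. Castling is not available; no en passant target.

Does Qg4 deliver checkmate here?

After Qg4: white king on h5; in check: yes, from the black queen on g4.
King squares — g4: attacked by Bc8; h4: attacked by Qg4; g5: attacked by Qg4; g6: attacked by Qg4; h6: attacked by Kg7.
White has no legal moves → checkmate.

yes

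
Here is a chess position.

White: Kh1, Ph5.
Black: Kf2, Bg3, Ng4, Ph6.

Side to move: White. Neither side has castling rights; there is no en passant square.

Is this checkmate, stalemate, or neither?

White to move; white king on h1.
In check: no.
King squares — g1: attacked by Kf2; g2: attacked by Kf2; h2: attacked by Bg3.
Legal moves for White: none.
Not in check and no legal moves → stalemate.

stalemate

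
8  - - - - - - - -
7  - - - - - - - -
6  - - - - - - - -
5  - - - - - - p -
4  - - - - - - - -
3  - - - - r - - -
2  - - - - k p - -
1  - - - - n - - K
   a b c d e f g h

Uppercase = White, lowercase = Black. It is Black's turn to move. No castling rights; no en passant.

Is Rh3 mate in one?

After Rh3: white king on h1; in check: yes, from the black rook on h3.
King squares — g1: attacked by Pf2; g2: attacked by Ne1; h2: attacked by Rh3.
White has no legal moves → checkmate.

yes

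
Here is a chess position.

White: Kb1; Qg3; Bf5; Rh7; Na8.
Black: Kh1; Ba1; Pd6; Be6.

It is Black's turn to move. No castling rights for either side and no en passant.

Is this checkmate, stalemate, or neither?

Black to move; black king on h1.
In check: yes, from the white rook on h7.
King squares — g1: attacked by Qg3; g2: attacked by Qg3; h2: attacked by Qg3.
Legal moves for Black: none.
In check with no legal moves → checkmate.

checkmate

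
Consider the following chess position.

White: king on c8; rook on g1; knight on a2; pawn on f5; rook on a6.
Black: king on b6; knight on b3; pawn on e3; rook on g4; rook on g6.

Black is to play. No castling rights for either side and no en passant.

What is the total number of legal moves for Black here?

Black to move; king on b6.
In check: yes, from the white rook on a6.
Legal moves: Kxa6, Kc5, Kb5.
Count: 3.

3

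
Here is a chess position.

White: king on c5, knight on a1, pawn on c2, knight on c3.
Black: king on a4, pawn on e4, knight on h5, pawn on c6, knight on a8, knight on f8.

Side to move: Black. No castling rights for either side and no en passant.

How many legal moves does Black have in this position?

2

Black to move; king on a4.
In check: yes, from the white knight on c3.
Legal moves: Ka5, Ka3.
Count: 2.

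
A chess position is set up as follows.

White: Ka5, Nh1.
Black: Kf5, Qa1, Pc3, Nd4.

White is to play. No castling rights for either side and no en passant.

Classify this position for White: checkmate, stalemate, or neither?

neither

White to move; white king on a5.
In check: yes, from the black queen on a1.
King squares — a4: attacked by Qa1; b4: available; b5: attacked by Nd4; a6: attacked by Qa1; b6: available.
Legal moves for White: Kb6, Kb4.
White is in check but has 2 legal moves → neither.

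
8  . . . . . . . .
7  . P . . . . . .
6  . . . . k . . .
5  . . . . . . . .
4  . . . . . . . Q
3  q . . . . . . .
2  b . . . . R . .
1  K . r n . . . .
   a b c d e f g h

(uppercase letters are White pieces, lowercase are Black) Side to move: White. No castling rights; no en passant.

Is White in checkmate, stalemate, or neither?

White to move; white king on a1.
In check: yes, from the black rook on c1.
King squares — b1: attacked by Rc1; a2: attacked by Qa3; b2: attacked by Nd1.
Legal moves for White: none.
In check with no legal moves → checkmate.

checkmate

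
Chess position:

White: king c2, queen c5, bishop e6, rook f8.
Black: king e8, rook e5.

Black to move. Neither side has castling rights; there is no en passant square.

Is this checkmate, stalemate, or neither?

Black to move; black king on e8.
In check: yes, from the white rook on f8.
King squares — d7: attacked by Be6; e7: attacked by Qc5; f7: attacked by Be6; d8: attacked by Rf8; f8: attacked by Qc5.
Legal moves for Black: none.
In check with no legal moves → checkmate.

checkmate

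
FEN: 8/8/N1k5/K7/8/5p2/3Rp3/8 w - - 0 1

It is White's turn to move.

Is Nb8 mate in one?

After Nb8: black king on c6; in check: yes, from the white knight on b8.
Black has 3 legal replies: Kc7, Kb7, Kc5.
In check but a legal move exists → not checkmate.

no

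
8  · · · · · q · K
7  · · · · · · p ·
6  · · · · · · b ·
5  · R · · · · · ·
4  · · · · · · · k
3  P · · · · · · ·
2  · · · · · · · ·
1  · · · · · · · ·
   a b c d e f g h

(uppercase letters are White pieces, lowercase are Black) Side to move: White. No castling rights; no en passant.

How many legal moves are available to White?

0

White to move; king on h8.
In check: yes, from the black queen on f8.
Legal moves: none.
Count: 0.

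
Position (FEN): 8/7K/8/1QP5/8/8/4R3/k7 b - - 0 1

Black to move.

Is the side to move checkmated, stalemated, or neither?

stalemate

Black to move; black king on a1.
In check: no.
King squares — b1: attacked by Qb5; a2: attacked by Re2; b2: attacked by Re2.
Legal moves for Black: none.
Not in check and no legal moves → stalemate.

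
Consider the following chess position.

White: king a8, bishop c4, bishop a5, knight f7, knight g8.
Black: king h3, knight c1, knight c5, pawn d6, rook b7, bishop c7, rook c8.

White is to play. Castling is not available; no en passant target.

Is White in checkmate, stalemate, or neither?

White to move; white king on a8.
In check: yes, from the black rook on c8.
King squares — a7: attacked by Rb7; b7: attacked by Nc5; b8: attacked by Rb7.
Legal moves for White: none.
In check with no legal moves → checkmate.

checkmate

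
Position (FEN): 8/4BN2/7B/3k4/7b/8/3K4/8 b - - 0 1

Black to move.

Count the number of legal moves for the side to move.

Black to move; king on d5.
In check: no.
Legal moves: Ke6, Kc6, Ke4, Kd4, Kc4, Bxe7, Bf6, Bg5+, Bg3, Bf2, Be1+.
Count: 11.

11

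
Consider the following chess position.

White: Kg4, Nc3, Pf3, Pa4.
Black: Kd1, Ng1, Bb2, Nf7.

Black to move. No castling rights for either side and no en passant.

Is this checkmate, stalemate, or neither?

Black to move; black king on d1.
In check: yes, from the white knight on c3.
King squares — c1: available; e1: available; c2: available; d2: available; e2: attacked by Nc3.
Legal moves for Black: Kd2, Kc2, Ke1, Kc1, Bxc3.
Black is in check but has 5 legal moves → neither.

neither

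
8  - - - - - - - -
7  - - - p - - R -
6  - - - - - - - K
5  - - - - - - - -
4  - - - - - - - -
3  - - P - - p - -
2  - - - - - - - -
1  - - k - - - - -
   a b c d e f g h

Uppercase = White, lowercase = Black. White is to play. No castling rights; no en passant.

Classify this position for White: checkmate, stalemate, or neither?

White to move; white king on h6.
In check: no.
Legal moves for White: Rg8, Rh7, Rf7, Re7, Rxd7, Rg6, Rg5, Rg4, Rg3, Rg2, Rg1+, Kh7, Kg6, Kh5, Kg5, c4.
White has 16 legal moves and is not in check → neither.

neither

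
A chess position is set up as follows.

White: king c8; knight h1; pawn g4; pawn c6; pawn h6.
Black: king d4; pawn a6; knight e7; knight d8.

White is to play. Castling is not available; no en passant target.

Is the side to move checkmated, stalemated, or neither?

White to move; white king on c8.
In check: yes, from the black knight on e7.
Legal moves for White: Kxd8, Kb8, Kd7, Kc7.
White is in check but has 4 legal moves → neither.

neither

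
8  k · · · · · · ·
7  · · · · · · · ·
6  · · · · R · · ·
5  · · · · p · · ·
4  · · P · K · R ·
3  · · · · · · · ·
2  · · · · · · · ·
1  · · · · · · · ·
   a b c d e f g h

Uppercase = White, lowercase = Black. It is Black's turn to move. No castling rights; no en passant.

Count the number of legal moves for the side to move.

Black to move; king on a8.
In check: no.
Legal moves: Kb8, Kb7, Ka7.
Count: 3.

3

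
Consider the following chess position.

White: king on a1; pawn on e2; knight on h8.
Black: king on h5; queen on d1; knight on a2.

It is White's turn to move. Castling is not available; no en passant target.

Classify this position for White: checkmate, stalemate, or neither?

neither

White to move; white king on a1.
In check: yes, from the black queen on d1.
Legal moves for White: Kb2, Kxa2.
White is in check but has 2 legal moves → neither.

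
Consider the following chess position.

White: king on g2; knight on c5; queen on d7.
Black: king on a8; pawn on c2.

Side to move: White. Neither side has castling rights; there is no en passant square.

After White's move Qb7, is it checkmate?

yes

After Qb7: black king on a8; in check: yes, from the white queen on b7.
King squares — a7: attacked by Qb7; b7: attacked by Nc5; b8: attacked by Qb7.
Black has no legal moves → checkmate.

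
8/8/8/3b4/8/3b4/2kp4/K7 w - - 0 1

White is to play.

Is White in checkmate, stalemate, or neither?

stalemate

White to move; white king on a1.
In check: no.
King squares — b1: attacked by Kc2; a2: attacked by Bd5; b2: attacked by Kc2.
Legal moves for White: none.
Not in check and no legal moves → stalemate.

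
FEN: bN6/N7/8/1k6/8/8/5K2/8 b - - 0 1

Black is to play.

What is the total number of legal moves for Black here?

Black to move; king on b5.
In check: yes, from the white knight on a7.
Legal moves: Kb6, Kc5, Ka5, Kc4, Kb4, Ka4.
Count: 6.

6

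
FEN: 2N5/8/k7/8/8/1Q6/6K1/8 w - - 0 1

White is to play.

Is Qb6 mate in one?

After Qb6: black king on a6; in check: yes, from the white queen on b6.
King squares — a5: attacked by Qb6; b5: attacked by Qb6; b6: attacked by Nc8; a7: attacked by Qb6; b7: attacked by Qb6.
Black has no legal moves → checkmate.

yes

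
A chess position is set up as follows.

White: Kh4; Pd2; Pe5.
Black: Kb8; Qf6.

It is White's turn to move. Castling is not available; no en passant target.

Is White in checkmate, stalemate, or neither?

White to move; white king on h4.
In check: yes, from the black queen on f6.
Legal moves for White: Kh5, Kg4, Kh3, Kg3, exf6.
White is in check but has 5 legal moves → neither.

neither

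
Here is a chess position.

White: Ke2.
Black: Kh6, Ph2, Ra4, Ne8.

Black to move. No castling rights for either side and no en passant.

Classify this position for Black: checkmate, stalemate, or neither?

neither

Black to move; black king on h6.
In check: no.
Legal moves for Black include: Ng7, Nc7, Nf6, Nd6, Kh7, Kg7, Kg6, Kh5, Kg5, Ra8, Ra7, Ra6, Ra5, Rh4, Rg4, Rf4, Re4+, Rd4, ... (list truncated; more exist).
Black has legal moves and is not in check → neither.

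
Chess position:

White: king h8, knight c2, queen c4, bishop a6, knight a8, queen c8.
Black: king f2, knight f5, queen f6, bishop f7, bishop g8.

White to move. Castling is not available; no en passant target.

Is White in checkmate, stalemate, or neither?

White to move; white king on h8.
In check: yes, from the black queen on f6.
King squares — g7: attacked by Nf5; h7: attacked by Bg8; g8: attacked by Bf7.
Legal moves for White: none.
In check with no legal moves → checkmate.

checkmate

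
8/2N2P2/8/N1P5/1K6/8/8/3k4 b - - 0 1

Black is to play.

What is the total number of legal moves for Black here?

Black to move; king on d1.
In check: no.
Legal moves: Ke2, Kd2, Kc2, Ke1, Kc1.
Count: 5.

5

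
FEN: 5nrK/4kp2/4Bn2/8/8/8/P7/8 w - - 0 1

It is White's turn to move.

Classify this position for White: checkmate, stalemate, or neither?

checkmate

White to move; white king on h8.
In check: yes, from the black rook on g8.
King squares — g7: attacked by Rg8; h7: attacked by Nf6; g8: attacked by Nf6.
Legal moves for White: none.
In check with no legal moves → checkmate.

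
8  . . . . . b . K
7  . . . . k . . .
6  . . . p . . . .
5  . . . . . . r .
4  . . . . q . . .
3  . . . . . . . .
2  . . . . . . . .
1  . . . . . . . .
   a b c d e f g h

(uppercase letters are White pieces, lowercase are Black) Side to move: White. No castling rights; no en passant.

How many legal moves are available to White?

White to move; king on h8.
In check: no.
Legal moves: none.
Count: 0.

0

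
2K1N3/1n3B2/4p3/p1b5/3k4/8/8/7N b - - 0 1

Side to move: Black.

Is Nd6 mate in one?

After Nd6: white king on c8; in check: yes, from the black knight on d6.
White has 5 legal replies: Kd8, Kb8, Kd7, Kc7, Nxd6.
In check but a legal move exists → not checkmate.

no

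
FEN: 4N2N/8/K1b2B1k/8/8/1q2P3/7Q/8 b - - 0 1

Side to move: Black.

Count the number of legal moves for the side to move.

0

Black to move; king on h6.
In check: yes, from the white queen on h2.
Legal moves: none.
Count: 0.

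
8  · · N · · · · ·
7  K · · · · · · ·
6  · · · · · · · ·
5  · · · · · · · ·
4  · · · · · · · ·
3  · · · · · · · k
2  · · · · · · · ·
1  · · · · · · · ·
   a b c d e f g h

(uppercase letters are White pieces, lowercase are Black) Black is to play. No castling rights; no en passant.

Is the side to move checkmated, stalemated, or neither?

neither

Black to move; black king on h3.
In check: no.
Legal moves for Black: Kh4, Kg4, Kg3, Kh2, Kg2.
Black has 5 legal moves and is not in check → neither.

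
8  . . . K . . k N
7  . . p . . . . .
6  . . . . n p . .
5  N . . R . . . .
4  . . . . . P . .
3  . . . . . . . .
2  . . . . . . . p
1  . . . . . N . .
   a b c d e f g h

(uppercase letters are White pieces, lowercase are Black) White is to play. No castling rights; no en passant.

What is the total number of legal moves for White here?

White to move; king on d8.
In check: yes, from the black knight on e6.
Legal moves: Ke8, Kc8, Ke7, Kd7.
Count: 4.

4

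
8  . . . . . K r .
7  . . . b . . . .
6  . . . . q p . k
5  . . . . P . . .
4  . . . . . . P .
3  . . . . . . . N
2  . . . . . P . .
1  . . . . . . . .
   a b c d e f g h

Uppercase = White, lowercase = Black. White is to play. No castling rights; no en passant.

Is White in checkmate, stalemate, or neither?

checkmate

White to move; white king on f8.
In check: yes, from the black rook on g8.
King squares — e7: attacked by Qe6; f7: attacked by Qe6; g7: attacked by Kh6; e8: attacked by Qe6; g8: attacked by Qe6.
Legal moves for White: none.
In check with no legal moves → checkmate.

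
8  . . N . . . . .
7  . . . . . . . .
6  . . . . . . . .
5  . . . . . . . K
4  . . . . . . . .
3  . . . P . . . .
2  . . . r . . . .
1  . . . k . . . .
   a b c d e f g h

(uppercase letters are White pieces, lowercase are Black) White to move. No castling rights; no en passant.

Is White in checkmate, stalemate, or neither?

neither

White to move; white king on h5.
In check: no.
Legal moves for White: Ne7, Na7, Nd6, Nb6, Kh6, Kg6, Kg5, Kh4, Kg4, d4.
White has 10 legal moves and is not in check → neither.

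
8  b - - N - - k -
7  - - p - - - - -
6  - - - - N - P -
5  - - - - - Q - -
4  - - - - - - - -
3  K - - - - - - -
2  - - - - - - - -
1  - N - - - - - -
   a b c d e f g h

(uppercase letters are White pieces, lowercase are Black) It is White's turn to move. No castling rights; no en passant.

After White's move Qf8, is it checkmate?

yes

After Qf8: black king on g8; in check: yes, from the white queen on f8.
King squares — f7: attacked by Pg6; g7: attacked by Ne6; h7: attacked by Pg6; f8: attacked by Ne6; h8: attacked by Qf8.
Black has no legal moves → checkmate.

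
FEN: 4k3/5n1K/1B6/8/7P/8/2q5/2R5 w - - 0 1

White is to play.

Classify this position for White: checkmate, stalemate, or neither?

neither

White to move; white king on h7.
In check: yes, from the black queen on c2.
King squares — g6: attacked by Qc2; h6: attacked by Nf7; g7: available; g8: available; h8: attacked by Nf7.
Legal moves for White: Kg8, Kg7, Rxc2.
White is in check but has 3 legal moves → neither.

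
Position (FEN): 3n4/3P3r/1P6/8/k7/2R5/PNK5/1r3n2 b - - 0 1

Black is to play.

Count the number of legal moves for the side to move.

4

Black to move; king on a4.
In check: yes, from the white knight on b2.
Legal moves: Kb5, Ka5, Kb4, Rxb2+.
Count: 4.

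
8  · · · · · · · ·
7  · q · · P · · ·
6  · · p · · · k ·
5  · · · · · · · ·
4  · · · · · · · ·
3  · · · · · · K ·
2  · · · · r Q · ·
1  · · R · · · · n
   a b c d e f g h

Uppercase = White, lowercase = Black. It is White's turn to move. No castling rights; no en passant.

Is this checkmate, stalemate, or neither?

White to move; white king on g3.
In check: yes, from the black knight on h1.
King squares — f2: own queen; g2: available; h2: available; f3: available; h3: available; f4: available; g4: available; h4: available.
Legal moves for White: Kh4, Kg4, Kf4, Kh3, Kf3, Kh2, Kg2, Rxh1.
White is in check but has 8 legal moves → neither.

neither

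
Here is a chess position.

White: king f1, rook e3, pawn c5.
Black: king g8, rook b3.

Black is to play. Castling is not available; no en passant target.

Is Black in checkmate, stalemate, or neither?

neither

Black to move; black king on g8.
In check: no.
Legal moves for Black: Kh8, Kf8, Kh7, Kg7, Kf7, Rb8, Rb7, Rb6, Rb5, Rb4, Rxe3, Rd3, Rc3, Ra3, Rb2, Rb1+.
Black has 16 legal moves and is not in check → neither.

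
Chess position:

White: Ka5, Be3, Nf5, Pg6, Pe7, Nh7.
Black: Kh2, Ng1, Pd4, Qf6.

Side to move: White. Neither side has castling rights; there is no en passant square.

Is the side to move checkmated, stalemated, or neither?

neither

White to move; white king on a5.
In check: no.
Legal moves for White include: Nf8, Nxf6, Ng5, Ng7, Nh6, Nd6, Nh4, Nxd4, Ng3, Kb5, Kb4, Ka4, Bh6, Bg5, Bf4+, Bxd4, Bf2, Bd2, ... (list truncated; more exist).
White has legal moves and is not in check → neither.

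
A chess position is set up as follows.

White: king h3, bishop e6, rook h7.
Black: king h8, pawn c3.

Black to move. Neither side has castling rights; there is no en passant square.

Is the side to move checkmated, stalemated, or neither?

Black to move; black king on h8.
In check: yes, from the white rook on h7.
King squares — g7: attacked by Rh7; h7: available; g8: attacked by Be6.
Legal moves for Black: Kxh7.
Black is in check but has 1 legal move → neither.

neither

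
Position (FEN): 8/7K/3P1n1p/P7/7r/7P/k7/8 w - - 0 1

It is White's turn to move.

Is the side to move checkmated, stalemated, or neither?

neither

White to move; white king on h7.
In check: yes, from the black knight on f6.
King squares — g6: available; h6: attacked by Rh4; g7: available; g8: attacked by Nf6; h8: available.
Legal moves for White: Kh8, Kg7, Kg6.
White is in check but has 3 legal moves → neither.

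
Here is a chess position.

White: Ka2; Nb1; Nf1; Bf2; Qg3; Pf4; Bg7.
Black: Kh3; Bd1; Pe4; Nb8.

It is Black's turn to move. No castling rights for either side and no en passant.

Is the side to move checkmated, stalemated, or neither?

checkmate

Black to move; black king on h3.
In check: yes, from the white queen on g3.
King squares — g2: attacked by Qg3; h2: attacked by Nf1; g3: attacked by Nf1; g4: attacked by Qg3; h4: attacked by Qg3.
Legal moves for Black: none.
In check with no legal moves → checkmate.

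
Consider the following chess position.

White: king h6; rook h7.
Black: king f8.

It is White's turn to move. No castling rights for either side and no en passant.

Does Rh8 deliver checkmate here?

After Rh8: black king on f8; in check: yes, from the white rook on h8.
Black has 2 legal replies: Kf7, Ke7.
In check but a legal move exists → not checkmate.

no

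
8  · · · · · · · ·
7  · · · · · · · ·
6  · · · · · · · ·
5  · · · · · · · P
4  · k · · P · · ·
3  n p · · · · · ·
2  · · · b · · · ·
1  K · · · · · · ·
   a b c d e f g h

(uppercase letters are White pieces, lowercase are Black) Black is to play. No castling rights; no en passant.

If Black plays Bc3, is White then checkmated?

After Bc3: white king on a1; in check: yes, from the black bishop on c3.
King squares — b1: attacked by Na3; a2: attacked by Pb3; b2: attacked by Bc3.
White has no legal moves → checkmate.

yes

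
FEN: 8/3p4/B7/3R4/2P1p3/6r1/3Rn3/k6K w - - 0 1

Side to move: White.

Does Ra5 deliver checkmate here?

After Ra5: black king on a1; in check: yes, from the white rook on a5.
Black has 2 legal replies: Kb1, Ra3.
In check but a legal move exists → not checkmate.

no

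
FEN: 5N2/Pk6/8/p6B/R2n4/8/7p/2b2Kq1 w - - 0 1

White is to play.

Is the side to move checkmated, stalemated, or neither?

White to move; white king on f1.
In check: yes, from the black queen on g1.
King squares — e1: attacked by Qg1; g1: attacked by Ph2; e2: attacked by Nd4; f2: attacked by Qg1; g2: attacked by Qg1.
Legal moves for White: none.
In check with no legal moves → checkmate.

checkmate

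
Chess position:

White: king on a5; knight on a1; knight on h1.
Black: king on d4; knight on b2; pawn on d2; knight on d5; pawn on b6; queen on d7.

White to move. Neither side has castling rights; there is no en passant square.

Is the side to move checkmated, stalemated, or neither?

White to move; white king on a5.
In check: yes, from the black pawn on b6.
Legal moves for White: Ka6.
White is in check but has 1 legal move → neither.

neither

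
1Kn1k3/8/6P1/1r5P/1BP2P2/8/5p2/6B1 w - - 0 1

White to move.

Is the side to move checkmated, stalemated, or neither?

White to move; white king on b8.
In check: yes, from the black rook on b5.
King squares — a7: attacked by Nc8; b7: attacked by Rb5; c7: available; a8: available; c8: available.
Legal moves for White: Kxc8, Ka8, Kc7, cxb5.
White is in check but has 4 legal moves → neither.

neither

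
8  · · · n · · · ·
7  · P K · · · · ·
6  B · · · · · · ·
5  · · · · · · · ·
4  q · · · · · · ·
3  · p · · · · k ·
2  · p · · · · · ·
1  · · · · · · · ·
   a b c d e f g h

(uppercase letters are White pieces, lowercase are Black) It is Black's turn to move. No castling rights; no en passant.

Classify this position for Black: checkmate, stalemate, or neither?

Black to move; black king on g3.
In check: no.
Legal moves for Black include: Nf7, Nxb7, Ne6+, Nc6, Qe8, Qd7+, Qc6+, Qxa6, Qb5, Qa5+, Qh4, Qg4, Qf4+, Qe4, Qd4, Qc4+, Qb4, Qa3, ... (list truncated; more exist).
Black has legal moves and is not in check → neither.

neither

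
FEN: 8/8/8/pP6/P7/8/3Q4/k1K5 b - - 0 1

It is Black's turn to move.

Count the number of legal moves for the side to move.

0

Black to move; king on a1.
In check: no.
Legal moves: none.
Count: 0.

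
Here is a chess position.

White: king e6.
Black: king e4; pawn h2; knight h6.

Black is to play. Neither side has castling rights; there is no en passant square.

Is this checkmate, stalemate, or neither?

Black to move; black king on e4.
In check: no.
Legal moves for Black: Ng8, Nf7, Nf5, Ng4, Kf4, Kd4, Kf3, Ke3, Kd3, h1=Q, h1=R, h1=B, h1=N.
Black has 13 legal moves and is not in check → neither.

neither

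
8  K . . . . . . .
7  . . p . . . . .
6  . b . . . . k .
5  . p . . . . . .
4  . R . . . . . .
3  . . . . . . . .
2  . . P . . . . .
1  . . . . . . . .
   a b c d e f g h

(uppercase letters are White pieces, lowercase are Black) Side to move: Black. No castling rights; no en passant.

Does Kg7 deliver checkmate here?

After Kg7: white king on a8; in check: no.
White is not in check, so this cannot be checkmate.

no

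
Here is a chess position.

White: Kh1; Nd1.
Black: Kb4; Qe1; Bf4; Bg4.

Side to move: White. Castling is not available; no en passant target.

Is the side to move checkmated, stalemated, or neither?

neither

White to move; white king on h1.
In check: yes, from the black queen on e1.
Legal moves for White: Kg2.
White is in check but has 1 legal move → neither.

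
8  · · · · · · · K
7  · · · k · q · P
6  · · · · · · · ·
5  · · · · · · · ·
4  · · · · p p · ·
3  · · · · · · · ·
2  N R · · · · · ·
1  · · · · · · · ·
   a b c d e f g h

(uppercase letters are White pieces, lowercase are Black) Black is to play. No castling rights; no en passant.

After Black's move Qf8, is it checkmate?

After Qf8: white king on h8; in check: yes, from the black queen on f8.
King squares — g7: attacked by Qf8; h7: own pawn; g8: attacked by Qf8.
White has no legal moves → checkmate.

yes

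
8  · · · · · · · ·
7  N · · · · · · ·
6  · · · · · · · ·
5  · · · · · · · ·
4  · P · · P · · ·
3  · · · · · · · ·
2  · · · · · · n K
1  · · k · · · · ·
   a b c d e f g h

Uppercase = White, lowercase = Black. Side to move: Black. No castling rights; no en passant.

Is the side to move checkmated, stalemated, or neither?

Black to move; black king on c1.
In check: no.
Legal moves for Black: Nh4, Nf4, Ne3, Ne1, Kd2, Kc2, Kb2, Kd1, Kb1.
Black has 9 legal moves and is not in check → neither.

neither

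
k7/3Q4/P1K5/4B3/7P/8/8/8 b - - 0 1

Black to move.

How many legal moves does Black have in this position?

Black to move; king on a8.
In check: no.
Legal moves: none.
Count: 0.

0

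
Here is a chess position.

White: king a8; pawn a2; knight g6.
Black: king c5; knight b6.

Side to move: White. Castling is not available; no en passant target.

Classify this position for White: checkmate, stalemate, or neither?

White to move; white king on a8.
In check: yes, from the black knight on b6.
King squares — a7: available; b7: available; b8: available.
Legal moves for White: Kb8, Kb7, Ka7.
White is in check but has 3 legal moves → neither.

neither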